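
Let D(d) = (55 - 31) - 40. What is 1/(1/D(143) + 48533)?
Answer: 16/776527 ≈ 2.0605e-5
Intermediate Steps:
D(d) = -16 (D(d) = 24 - 40 = -16)
1/(1/D(143) + 48533) = 1/(1/(-16) + 48533) = 1/(-1/16 + 48533) = 1/(776527/16) = 16/776527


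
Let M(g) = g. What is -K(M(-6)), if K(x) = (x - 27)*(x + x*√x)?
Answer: -198 - 198*I*√6 ≈ -198.0 - 485.0*I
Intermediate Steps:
K(x) = (-27 + x)*(x + x^(3/2))
-K(M(-6)) = -((-6)² + (-6)^(5/2) - 27*(-6) - (-162)*I*√6) = -(36 + 36*I*√6 + 162 - (-162)*I*√6) = -(36 + 36*I*√6 + 162 + 162*I*√6) = -(198 + 198*I*√6) = -198 - 198*I*√6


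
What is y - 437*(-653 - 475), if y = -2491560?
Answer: -1998624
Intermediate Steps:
y - 437*(-653 - 475) = -2491560 - 437*(-653 - 475) = -2491560 - 437*(-1128) = -2491560 - 1*(-492936) = -2491560 + 492936 = -1998624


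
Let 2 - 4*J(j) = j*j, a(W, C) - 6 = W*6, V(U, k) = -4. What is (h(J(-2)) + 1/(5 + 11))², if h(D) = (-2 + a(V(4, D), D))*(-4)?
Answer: 1640961/256 ≈ 6410.0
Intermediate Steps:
a(W, C) = 6 + 6*W (a(W, C) = 6 + W*6 = 6 + 6*W)
J(j) = ½ - j²/4 (J(j) = ½ - j*j/4 = ½ - j²/4)
h(D) = 80 (h(D) = (-2 + (6 + 6*(-4)))*(-4) = (-2 + (6 - 24))*(-4) = (-2 - 18)*(-4) = -20*(-4) = 80)
(h(J(-2)) + 1/(5 + 11))² = (80 + 1/(5 + 11))² = (80 + 1/16)² = (1281/16)² = 1640961/256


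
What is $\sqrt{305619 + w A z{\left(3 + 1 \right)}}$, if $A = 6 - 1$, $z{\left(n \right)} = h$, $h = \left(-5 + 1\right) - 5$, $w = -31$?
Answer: $\sqrt{307014} \approx 554.09$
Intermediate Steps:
$h = -9$ ($h = -4 - 5 = -9$)
$z{\left(n \right)} = -9$
$A = 5$ ($A = 6 - 1 = 5$)
$\sqrt{305619 + w A z{\left(3 + 1 \right)}} = \sqrt{305619 + \left(-31\right) 5 \left(-9\right)} = \sqrt{305619 - -1395} = \sqrt{305619 + 1395} = \sqrt{307014}$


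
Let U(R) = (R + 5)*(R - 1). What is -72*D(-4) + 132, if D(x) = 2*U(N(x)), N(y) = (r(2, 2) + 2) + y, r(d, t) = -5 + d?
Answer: 132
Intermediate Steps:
N(y) = -1 + y (N(y) = ((-5 + 2) + 2) + y = (-3 + 2) + y = -1 + y)
U(R) = (-1 + R)*(5 + R) (U(R) = (5 + R)*(-1 + R) = (-1 + R)*(5 + R))
D(x) = -18 + 2*(-1 + x)**2 + 8*x (D(x) = 2*(-5 + (-1 + x)**2 + 4*(-1 + x)) = 2*(-5 + (-1 + x)**2 + (-4 + 4*x)) = 2*(-9 + (-1 + x)**2 + 4*x) = -18 + 2*(-1 + x)**2 + 8*x)
-72*D(-4) + 132 = -72*(-16 + 2*(-4)**2 + 4*(-4)) + 132 = -72*(-16 + 2*16 - 16) + 132 = -72*(-16 + 32 - 16) + 132 = -72*0 + 132 = 0 + 132 = 132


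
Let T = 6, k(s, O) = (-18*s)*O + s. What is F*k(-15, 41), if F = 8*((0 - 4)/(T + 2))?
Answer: -44220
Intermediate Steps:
k(s, O) = s - 18*O*s (k(s, O) = -18*O*s + s = s - 18*O*s)
F = -4 (F = 8*((0 - 4)/(6 + 2)) = 8*(-4/8) = 8*(-4*⅛) = 8*(-½) = -4)
F*k(-15, 41) = -(-60)*(1 - 18*41) = -(-60)*(1 - 738) = -(-60)*(-737) = -4*11055 = -44220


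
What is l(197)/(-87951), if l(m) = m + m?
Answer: -394/87951 ≈ -0.0044798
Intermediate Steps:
l(m) = 2*m
l(197)/(-87951) = (2*197)/(-87951) = 394*(-1/87951) = -394/87951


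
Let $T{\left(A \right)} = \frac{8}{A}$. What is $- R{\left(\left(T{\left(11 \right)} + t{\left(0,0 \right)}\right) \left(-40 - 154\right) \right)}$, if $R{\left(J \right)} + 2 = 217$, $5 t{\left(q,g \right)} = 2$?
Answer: $-215$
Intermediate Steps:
$t{\left(q,g \right)} = \frac{2}{5}$ ($t{\left(q,g \right)} = \frac{1}{5} \cdot 2 = \frac{2}{5}$)
$R{\left(J \right)} = 215$ ($R{\left(J \right)} = -2 + 217 = 215$)
$- R{\left(\left(T{\left(11 \right)} + t{\left(0,0 \right)}\right) \left(-40 - 154\right) \right)} = \left(-1\right) 215 = -215$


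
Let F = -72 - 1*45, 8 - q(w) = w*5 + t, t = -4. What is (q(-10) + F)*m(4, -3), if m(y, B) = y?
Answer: -220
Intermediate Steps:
q(w) = 12 - 5*w (q(w) = 8 - (w*5 - 4) = 8 - (5*w - 4) = 8 - (-4 + 5*w) = 8 + (4 - 5*w) = 12 - 5*w)
F = -117 (F = -72 - 45 = -117)
(q(-10) + F)*m(4, -3) = ((12 - 5*(-10)) - 117)*4 = ((12 + 50) - 117)*4 = (62 - 117)*4 = -55*4 = -220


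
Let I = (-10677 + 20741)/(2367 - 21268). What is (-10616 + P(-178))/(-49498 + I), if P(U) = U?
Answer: 34002899/155928627 ≈ 0.21807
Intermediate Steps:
I = -10064/18901 (I = 10064/(-18901) = 10064*(-1/18901) = -10064/18901 ≈ -0.53246)
(-10616 + P(-178))/(-49498 + I) = (-10616 - 178)/(-49498 - 10064/18901) = -10794/(-935571762/18901) = -10794*(-18901/935571762) = 34002899/155928627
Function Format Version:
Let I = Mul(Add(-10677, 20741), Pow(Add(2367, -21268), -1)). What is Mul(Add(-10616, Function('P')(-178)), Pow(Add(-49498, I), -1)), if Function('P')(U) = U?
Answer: Rational(34002899, 155928627) ≈ 0.21807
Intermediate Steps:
I = Rational(-10064, 18901) (I = Mul(10064, Pow(-18901, -1)) = Mul(10064, Rational(-1, 18901)) = Rational(-10064, 18901) ≈ -0.53246)
Mul(Add(-10616, Function('P')(-178)), Pow(Add(-49498, I), -1)) = Mul(Add(-10616, -178), Pow(Add(-49498, Rational(-10064, 18901)), -1)) = Mul(-10794, Pow(Rational(-935571762, 18901), -1)) = Mul(-10794, Rational(-18901, 935571762)) = Rational(34002899, 155928627)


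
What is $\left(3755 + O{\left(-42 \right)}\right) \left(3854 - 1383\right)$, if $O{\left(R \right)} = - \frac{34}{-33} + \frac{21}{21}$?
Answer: $\frac{306359522}{33} \approx 9.2836 \cdot 10^{6}$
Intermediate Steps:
$O{\left(R \right)} = \frac{67}{33}$ ($O{\left(R \right)} = \left(-34\right) \left(- \frac{1}{33}\right) + 21 \cdot \frac{1}{21} = \frac{34}{33} + 1 = \frac{67}{33}$)
$\left(3755 + O{\left(-42 \right)}\right) \left(3854 - 1383\right) = \left(3755 + \frac{67}{33}\right) \left(3854 - 1383\right) = \frac{123982}{33} \cdot 2471 = \frac{306359522}{33}$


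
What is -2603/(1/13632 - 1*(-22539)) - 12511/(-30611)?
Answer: 2757821717983/9405280227539 ≈ 0.29322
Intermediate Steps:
-2603/(1/13632 - 1*(-22539)) - 12511/(-30611) = -2603/(1/13632 + 22539) - 12511*(-1/30611) = -2603/307251649/13632 + 12511/30611 = -2603*13632/307251649 + 12511/30611 = -35484096/307251649 + 12511/30611 = 2757821717983/9405280227539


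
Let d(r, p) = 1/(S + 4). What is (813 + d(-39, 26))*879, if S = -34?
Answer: 7145977/10 ≈ 7.1460e+5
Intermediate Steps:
d(r, p) = -1/30 (d(r, p) = 1/(-34 + 4) = 1/(-30) = -1/30)
(813 + d(-39, 26))*879 = (813 - 1/30)*879 = (24389/30)*879 = 7145977/10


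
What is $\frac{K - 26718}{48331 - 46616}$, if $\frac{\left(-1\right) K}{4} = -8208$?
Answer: $\frac{6114}{1715} \approx 3.565$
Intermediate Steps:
$K = 32832$ ($K = \left(-4\right) \left(-8208\right) = 32832$)
$\frac{K - 26718}{48331 - 46616} = \frac{32832 - 26718}{48331 - 46616} = \frac{6114}{1715}$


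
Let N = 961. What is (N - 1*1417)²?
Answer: 207936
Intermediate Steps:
(N - 1*1417)² = (961 - 1*1417)² = (961 - 1417)² = (-456)² = 207936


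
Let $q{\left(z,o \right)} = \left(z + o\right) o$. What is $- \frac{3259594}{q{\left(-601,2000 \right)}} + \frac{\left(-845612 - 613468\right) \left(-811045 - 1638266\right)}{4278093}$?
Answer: $\frac{1666552086104994293}{1995017369000} \approx 8.3536 \cdot 10^{5}$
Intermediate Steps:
$q{\left(z,o \right)} = o \left(o + z\right)$ ($q{\left(z,o \right)} = \left(o + z\right) o = o \left(o + z\right)$)
$- \frac{3259594}{q{\left(-601,2000 \right)}} + \frac{\left(-845612 - 613468\right) \left(-811045 - 1638266\right)}{4278093} = - \frac{3259594}{2000 \left(2000 - 601\right)} + \frac{\left(-845612 - 613468\right) \left(-811045 - 1638266\right)}{4278093} = - \frac{3259594}{2000 \cdot 1399} + \left(-1459080\right) \left(-2449311\right) \frac{1}{4278093} = - \frac{3259594}{2798000} + 3573740693880 \cdot \frac{1}{4278093} = \left(-3259594\right) \frac{1}{2798000} + \frac{1191246897960}{1426031} = - \frac{1629797}{1399000} + \frac{1191246897960}{1426031} = \frac{1666552086104994293}{1995017369000}$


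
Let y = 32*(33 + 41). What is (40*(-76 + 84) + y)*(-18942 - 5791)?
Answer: -66482304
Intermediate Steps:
y = 2368 (y = 32*74 = 2368)
(40*(-76 + 84) + y)*(-18942 - 5791) = (40*(-76 + 84) + 2368)*(-18942 - 5791) = (40*8 + 2368)*(-24733) = (320 + 2368)*(-24733) = 2688*(-24733) = -66482304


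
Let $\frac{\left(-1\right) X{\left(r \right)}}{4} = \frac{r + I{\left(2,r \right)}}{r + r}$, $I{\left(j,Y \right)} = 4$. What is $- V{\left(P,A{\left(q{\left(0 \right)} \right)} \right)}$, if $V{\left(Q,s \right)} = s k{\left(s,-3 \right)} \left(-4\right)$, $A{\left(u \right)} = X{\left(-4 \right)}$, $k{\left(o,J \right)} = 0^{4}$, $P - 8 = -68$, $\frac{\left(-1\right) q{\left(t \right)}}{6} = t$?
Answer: $0$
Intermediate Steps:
$q{\left(t \right)} = - 6 t$
$P = -60$ ($P = 8 - 68 = -60$)
$X{\left(r \right)} = - \frac{2 \left(4 + r\right)}{r}$ ($X{\left(r \right)} = - 4 \frac{r + 4}{r + r} = - 4 \frac{4 + r}{2 r} = - \frac{2 \left(4 + r\right)}{r}$)
$k{\left(o,J \right)} = 0$
$A{\left(u \right)} = 0$ ($A{\left(u \right)} = -2 - \frac{8}{-4} = -2 - -2 = -2 + 2 = 0$)
$V{\left(Q,s \right)} = 0$ ($V{\left(Q,s \right)} = s 0 \left(-4\right) = 0 \left(-4\right) = 0$)
$- V{\left(P,A{\left(q{\left(0 \right)} \right)} \right)} = \left(-1\right) 0 = 0$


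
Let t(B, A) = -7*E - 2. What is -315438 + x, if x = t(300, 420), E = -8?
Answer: -315384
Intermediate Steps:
t(B, A) = 54 (t(B, A) = -7*(-8) - 2 = 56 - 2 = 54)
x = 54
-315438 + x = -315438 + 54 = -315384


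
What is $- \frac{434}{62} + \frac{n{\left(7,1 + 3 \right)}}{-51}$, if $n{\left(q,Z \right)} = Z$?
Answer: $- \frac{361}{51} \approx -7.0784$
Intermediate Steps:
$- \frac{434}{62} + \frac{n{\left(7,1 + 3 \right)}}{-51} = - \frac{434}{62} + \frac{1 + 3}{-51} = \left(-434\right) \frac{1}{62} + 4 \left(- \frac{1}{51}\right) = -7 - \frac{4}{51} = - \frac{361}{51}$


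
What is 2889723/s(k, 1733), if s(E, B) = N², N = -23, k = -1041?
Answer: 2889723/529 ≈ 5462.6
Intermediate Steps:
s(E, B) = 529 (s(E, B) = (-23)² = 529)
2889723/s(k, 1733) = 2889723/529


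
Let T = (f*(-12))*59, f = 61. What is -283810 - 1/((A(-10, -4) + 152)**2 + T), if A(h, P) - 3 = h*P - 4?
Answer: -1903513669/6707 ≈ -2.8381e+5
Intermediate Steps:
A(h, P) = -1 + P*h (A(h, P) = 3 + (h*P - 4) = 3 + (P*h - 4) = 3 + (-4 + P*h) = -1 + P*h)
T = -43188 (T = (61*(-12))*59 = -732*59 = -43188)
-283810 - 1/((A(-10, -4) + 152)**2 + T) = -283810 - 1/(((-1 - 4*(-10)) + 152)**2 - 43188) = -283810 - 1/(((-1 + 40) + 152)**2 - 43188) = -283810 - 1/((39 + 152)**2 - 43188) = -283810 - 1/(191**2 - 43188) = -283810 - 1/(36481 - 43188) = -283810 - 1/(-6707) = -283810 - 1*(-1/6707) = -283810 + 1/6707 = -1903513669/6707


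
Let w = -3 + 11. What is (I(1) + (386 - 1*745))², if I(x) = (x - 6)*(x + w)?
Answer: 163216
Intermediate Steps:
w = 8
I(x) = (-6 + x)*(8 + x) (I(x) = (x - 6)*(x + 8) = (-6 + x)*(8 + x))
(I(1) + (386 - 1*745))² = ((-48 + 1² + 2*1) + (386 - 1*745))² = ((-48 + 1 + 2) + (386 - 745))² = (-45 - 359)² = (-404)² = 163216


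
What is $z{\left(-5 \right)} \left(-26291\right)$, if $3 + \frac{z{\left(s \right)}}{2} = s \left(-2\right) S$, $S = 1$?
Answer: $-368074$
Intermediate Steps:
$z{\left(s \right)} = -6 - 4 s$ ($z{\left(s \right)} = -6 + 2 s \left(-2\right) 1 = -6 + 2 - 2 s 1 = -6 + 2 \left(- 2 s\right) = -6 - 4 s$)
$z{\left(-5 \right)} \left(-26291\right) = \left(-6 - -20\right) \left(-26291\right) = \left(-6 + 20\right) \left(-26291\right) = 14 \left(-26291\right) = -368074$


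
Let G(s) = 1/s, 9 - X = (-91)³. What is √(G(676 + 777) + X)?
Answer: √1590964879673/1453 ≈ 868.09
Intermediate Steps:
X = 753580 (X = 9 - 1*(-91)³ = 9 - 1*(-753571) = 9 + 753571 = 753580)
√(G(676 + 777) + X) = √(1/(676 + 777) + 753580) = √(1/1453 + 753580) = √(1094951741/1453) = √1590964879673/1453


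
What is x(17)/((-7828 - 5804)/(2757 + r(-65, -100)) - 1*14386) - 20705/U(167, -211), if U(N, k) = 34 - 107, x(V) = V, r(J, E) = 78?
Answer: 281572623625/992749922 ≈ 283.63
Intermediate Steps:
U(N, k) = -73
x(17)/((-7828 - 5804)/(2757 + r(-65, -100)) - 1*14386) - 20705/U(167, -211) = 17/((-7828 - 5804)/(2757 + 78) - 1*14386) - 20705/(-73) = 17/(-13632/2835 - 14386) - 20705*(-1/73) = 17/(-13632*1/2835 - 14386) + 20705/73 = 17/(-4544/945 - 14386) + 20705/73 = 17/(-13599314/945) + 20705/73 = 17*(-945/13599314) + 20705/73 = -16065/13599314 + 20705/73 = 281572623625/992749922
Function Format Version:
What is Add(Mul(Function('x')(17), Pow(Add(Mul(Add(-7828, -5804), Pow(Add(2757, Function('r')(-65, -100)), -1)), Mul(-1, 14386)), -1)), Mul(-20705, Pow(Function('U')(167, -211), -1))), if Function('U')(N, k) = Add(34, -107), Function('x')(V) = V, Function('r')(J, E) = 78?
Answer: Rational(281572623625, 992749922) ≈ 283.63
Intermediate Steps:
Function('U')(N, k) = -73
Add(Mul(Function('x')(17), Pow(Add(Mul(Add(-7828, -5804), Pow(Add(2757, Function('r')(-65, -100)), -1)), Mul(-1, 14386)), -1)), Mul(-20705, Pow(Function('U')(167, -211), -1))) = Add(Mul(17, Pow(Add(Mul(Add(-7828, -5804), Pow(Add(2757, 78), -1)), Mul(-1, 14386)), -1)), Mul(-20705, Pow(-73, -1))) = Add(Mul(17, Pow(Add(Mul(-13632, Pow(2835, -1)), -14386), -1)), Mul(-20705, Rational(-1, 73))) = Add(Mul(17, Pow(Add(Mul(-13632, Rational(1, 2835)), -14386), -1)), Rational(20705, 73)) = Add(Mul(17, Pow(Add(Rational(-4544, 945), -14386), -1)), Rational(20705, 73)) = Add(Mul(17, Pow(Rational(-13599314, 945), -1)), Rational(20705, 73)) = Add(Mul(17, Rational(-945, 13599314)), Rational(20705, 73)) = Add(Rational(-16065, 13599314), Rational(20705, 73)) = Rational(281572623625, 992749922)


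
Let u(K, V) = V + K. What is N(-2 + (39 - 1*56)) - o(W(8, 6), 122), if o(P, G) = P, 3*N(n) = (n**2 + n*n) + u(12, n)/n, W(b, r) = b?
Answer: 4423/19 ≈ 232.79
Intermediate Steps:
u(K, V) = K + V
N(n) = 2*n**2/3 + (12 + n)/(3*n) (N(n) = ((n**2 + n*n) + (12 + n)/n)/3 = ((n**2 + n**2) + (12 + n)/n)/3 = (2*n**2 + (12 + n)/n)/3 = 2*n**2/3 + (12 + n)/(3*n))
N(-2 + (39 - 1*56)) - o(W(8, 6), 122) = (12 + (-2 + (39 - 1*56)) + 2*(-2 + (39 - 1*56))**3)/(3*(-2 + (39 - 1*56))) - 1*8 = (12 + (-2 + (39 - 56)) + 2*(-2 + (39 - 56))**3)/(3*(-2 + (39 - 56))) - 8 = (12 + (-2 - 17) + 2*(-2 - 17)**3)/(3*(-2 - 17)) - 8 = (1/3)*(12 - 19 + 2*(-19)**3)/(-19) - 8 = (1/3)*(-1/19)*(12 - 19 + 2*(-6859)) - 8 = (1/3)*(-1/19)*(12 - 19 - 13718) - 8 = (1/3)*(-1/19)*(-13725) - 8 = 4575/19 - 8 = 4423/19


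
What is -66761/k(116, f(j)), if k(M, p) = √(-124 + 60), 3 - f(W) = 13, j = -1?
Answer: 66761*I/8 ≈ 8345.1*I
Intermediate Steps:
f(W) = -10 (f(W) = 3 - 1*13 = 3 - 13 = -10)
k(M, p) = 8*I (k(M, p) = √(-64) = 8*I)
-66761/k(116, f(j)) = -66761*(-I/8) = -(-66761)*I/8 = 66761*I/8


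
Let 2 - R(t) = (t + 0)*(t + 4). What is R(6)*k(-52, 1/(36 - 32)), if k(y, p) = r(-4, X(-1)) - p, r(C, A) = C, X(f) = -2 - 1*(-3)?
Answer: 493/2 ≈ 246.50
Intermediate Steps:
X(f) = 1 (X(f) = -2 + 3 = 1)
R(t) = 2 - t*(4 + t) (R(t) = 2 - (t + 0)*(t + 4) = 2 - t*(4 + t))
k(y, p) = -4 - p
R(6)*k(-52, 1/(36 - 32)) = (2 - 1*6² - 4*6)*(-4 - 1/(36 - 32)) = (2 - 1*36 - 24)*(-4 - 1/4) = (2 - 36 - 24)*(-4 - 1*¼) = -58*(-4 - ¼) = -58*(-17/4) = 493/2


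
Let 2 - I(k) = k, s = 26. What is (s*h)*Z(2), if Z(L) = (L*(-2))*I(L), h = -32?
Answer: 0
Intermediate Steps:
I(k) = 2 - k
Z(L) = -2*L*(2 - L) (Z(L) = (L*(-2))*(2 - L) = (-2*L)*(2 - L) = -2*L*(2 - L))
(s*h)*Z(2) = (26*(-32))*(2*2*(-2 + 2)) = -1664*2*0 = -832*0 = 0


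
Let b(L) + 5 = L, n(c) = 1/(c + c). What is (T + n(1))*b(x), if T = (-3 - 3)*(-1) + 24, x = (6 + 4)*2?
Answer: 915/2 ≈ 457.50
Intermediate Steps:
n(c) = 1/(2*c)
x = 20 (x = 10*2 = 20)
b(L) = -5 + L
T = 30 (T = -6*(-1) + 24 = 6 + 24 = 30)
(T + n(1))*b(x) = (30 + (½)/1)*(-5 + 20) = (30 + (½)*1)*15 = (30 + ½)*15 = (61/2)*15 = 915/2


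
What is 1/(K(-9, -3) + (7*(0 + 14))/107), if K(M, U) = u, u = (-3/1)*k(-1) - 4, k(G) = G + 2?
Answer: -107/651 ≈ -0.16436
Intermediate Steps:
k(G) = 2 + G
u = -7 (u = (-3/1)*(2 - 1) - 4 = -3*1*1 - 4 = -3*1 - 4 = -3 - 4 = -7)
K(M, U) = -7
1/(K(-9, -3) + (7*(0 + 14))/107) = 1/(-7 + (7*(0 + 14))/107) = 1/(-7 + (7*14)*(1/107)) = 1/(-7 + 98*(1/107)) = 1/(-7 + 98/107) = 1/(-651/107) = -107/651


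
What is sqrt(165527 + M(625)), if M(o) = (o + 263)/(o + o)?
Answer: sqrt(103454819)/25 ≈ 406.85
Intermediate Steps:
M(o) = (263 + o)/(2*o) (M(o) = (263 + o)/((2*o)) = (263 + o)*(1/(2*o)) = (263 + o)/(2*o))
sqrt(165527 + M(625)) = sqrt(165527 + (1/2)*(263 + 625)/625) = sqrt(165527 + (1/2)*(1/625)*888) = sqrt(165527 + 444/625) = sqrt(103454819/625) = sqrt(103454819)/25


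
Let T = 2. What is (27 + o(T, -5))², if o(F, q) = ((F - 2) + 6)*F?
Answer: 1521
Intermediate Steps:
o(F, q) = F*(4 + F) (o(F, q) = ((-2 + F) + 6)*F = (4 + F)*F = F*(4 + F))
(27 + o(T, -5))² = (27 + 2*(4 + 2))² = (27 + 2*6)² = (27 + 12)² = 39² = 1521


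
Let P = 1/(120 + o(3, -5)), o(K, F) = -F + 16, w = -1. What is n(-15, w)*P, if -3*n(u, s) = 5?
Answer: -5/423 ≈ -0.011820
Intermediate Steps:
n(u, s) = -5/3 (n(u, s) = -⅓*5 = -5/3)
o(K, F) = 16 - F
P = 1/141 (P = 1/(120 + (16 - 1*(-5))) = 1/(120 + (16 + 5)) = 1/(120 + 21) = 1/141 ≈ 0.0070922)
n(-15, w)*P = -5/3*1/141 = -5/423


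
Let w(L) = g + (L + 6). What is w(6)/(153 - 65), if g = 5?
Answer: 17/88 ≈ 0.19318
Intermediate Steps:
w(L) = 11 + L (w(L) = 5 + (L + 6) = 5 + (6 + L) = 11 + L)
w(6)/(153 - 65) = (11 + 6)/(153 - 65) = 17/88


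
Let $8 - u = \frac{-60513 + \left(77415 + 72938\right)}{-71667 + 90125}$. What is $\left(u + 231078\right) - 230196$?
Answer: $\frac{8168890}{9229} \approx 885.13$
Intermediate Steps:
$u = \frac{28912}{9229}$ ($u = 8 - \frac{-60513 + \left(77415 + 72938\right)}{-71667 + 90125} = 8 - \frac{-60513 + 150353}{18458} = 8 - 89840 \cdot \frac{1}{18458} = 8 - \frac{44920}{9229} = \frac{28912}{9229} \approx 3.1327$)
$\left(u + 231078\right) - 230196 = \left(\frac{28912}{9229} + 231078\right) - 230196 = \frac{2132647774}{9229} - 230196 = \frac{8168890}{9229}$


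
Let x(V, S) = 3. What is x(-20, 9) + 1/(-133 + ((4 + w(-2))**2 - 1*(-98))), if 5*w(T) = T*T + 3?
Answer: 413/146 ≈ 2.8288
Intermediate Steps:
w(T) = 3/5 + T**2/5 (w(T) = (T*T + 3)/5 = (T**2 + 3)/5 = (3 + T**2)/5 = 3/5 + T**2/5)
x(-20, 9) + 1/(-133 + ((4 + w(-2))**2 - 1*(-98))) = 3 + 1/(-133 + ((4 + (3/5 + (1/5)*(-2)**2))**2 - 1*(-98))) = 3 + 1/(-133 + ((4 + (3/5 + (1/5)*4))**2 + 98)) = 3 + 1/(-133 + ((4 + (3/5 + 4/5))**2 + 98)) = 3 + 1/(-133 + ((4 + 7/5)**2 + 98)) = 3 + 1/(-133 + ((27/5)**2 + 98)) = 3 + 1/(-133 + (729/25 + 98)) = 3 + 1/(-133 + 3179/25) = 3 + 1/(-146/25) = 3 - 25/146 = 413/146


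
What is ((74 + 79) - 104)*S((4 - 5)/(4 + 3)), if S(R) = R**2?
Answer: 1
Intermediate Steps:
((74 + 79) - 104)*S((4 - 5)/(4 + 3)) = ((74 + 79) - 104)*((4 - 5)/(4 + 3))**2 = (153 - 104)*(-1/7)**2 = 49*(-1*1/7)**2 = 49*(-1/7)**2 = 49*(1/49) = 1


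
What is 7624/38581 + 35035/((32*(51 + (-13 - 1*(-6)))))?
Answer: 123856357/4938368 ≈ 25.080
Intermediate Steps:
7624/38581 + 35035/((32*(51 + (-13 - 1*(-6))))) = 7624*(1/38581) + 35035/((32*(51 + (-13 + 6)))) = 7624/38581 + 35035/((32*(51 - 7))) = 7624/38581 + 35035/((32*44)) = 7624/38581 + 35035/1408 = 7624/38581 + 35035*(1/1408) = 7624/38581 + 3185/128 = 123856357/4938368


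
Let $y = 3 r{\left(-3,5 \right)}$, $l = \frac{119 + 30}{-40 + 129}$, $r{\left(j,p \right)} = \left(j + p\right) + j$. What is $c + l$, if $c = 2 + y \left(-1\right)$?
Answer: $\frac{594}{89} \approx 6.6742$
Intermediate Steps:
$r{\left(j,p \right)} = p + 2 j$
$l = \frac{149}{89} \approx 1.6742$
$y = -3$ ($y = 3 \left(5 + 2 \left(-3\right)\right) = 3 \left(5 - 6\right) = 3 \left(-1\right) = -3$)
$c = 5$ ($c = 2 - -3 = 2 + 3 = 5$)
$c + l = 5 + \frac{149}{89} = \frac{594}{89}$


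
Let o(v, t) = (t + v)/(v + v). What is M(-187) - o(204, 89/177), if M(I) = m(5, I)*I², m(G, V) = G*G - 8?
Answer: 42930425971/72216 ≈ 5.9447e+5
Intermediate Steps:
o(v, t) = (t + v)/(2*v) (o(v, t) = (t + v)/((2*v)) = (t + v)*(1/(2*v)) = (t + v)/(2*v))
m(G, V) = -8 + G² (m(G, V) = G² - 8 = -8 + G²)
M(I) = 17*I² (M(I) = (-8 + 5²)*I² = (-8 + 25)*I² = 17*I²)
M(-187) - o(204, 89/177) = 17*(-187)² - (89/177 + 204)/(2*204) = 17*34969 - (89*(1/177) + 204)/(2*204) = 594473 - (89/177 + 204)/(2*204) = 594473 - 36197/(2*204*177) = 594473 - 1*36197/72216 = 594473 - 36197/72216 = 42930425971/72216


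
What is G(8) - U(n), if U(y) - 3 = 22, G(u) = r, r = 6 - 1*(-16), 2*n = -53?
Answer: -3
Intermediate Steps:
n = -53/2 (n = (½)*(-53) = -53/2 ≈ -26.500)
r = 22 (r = 6 + 16 = 22)
G(u) = 22
U(y) = 25 (U(y) = 3 + 22 = 25)
G(8) - U(n) = 22 - 1*25 = 22 - 25 = -3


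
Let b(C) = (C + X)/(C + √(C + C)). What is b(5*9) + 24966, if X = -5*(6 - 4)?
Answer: 1073573/43 - 7*√10/129 ≈ 24967.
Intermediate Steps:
X = -10 (X = -5*2 = -10)
b(C) = (-10 + C)/(C + √2*√C) (b(C) = (C - 10)/(C + √(C + C)) = (-10 + C)/(C + √(2*C)) = (-10 + C)/(C + √2*√C))
b(5*9) + 24966 = (-10 + 5*9)/(5*9 + √2*√(5*9)) + 24966 = (-10 + 45)/(45 + √2*√45) + 24966 = 35/(45 + √2*(3*√5)) + 24966 = 35/(45 + 3*√10) + 24966 = 24966 + 35/(45 + 3*√10)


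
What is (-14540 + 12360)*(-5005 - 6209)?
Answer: 24446520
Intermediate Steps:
(-14540 + 12360)*(-5005 - 6209) = -2180*(-11214) = 24446520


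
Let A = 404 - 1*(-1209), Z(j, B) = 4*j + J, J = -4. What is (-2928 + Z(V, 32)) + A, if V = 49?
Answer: -1123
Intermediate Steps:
Z(j, B) = -4 + 4*j (Z(j, B) = 4*j - 4 = -4 + 4*j)
A = 1613 (A = 404 + 1209 = 1613)
(-2928 + Z(V, 32)) + A = (-2928 + (-4 + 4*49)) + 1613 = (-2928 + (-4 + 196)) + 1613 = (-2928 + 192) + 1613 = -2736 + 1613 = -1123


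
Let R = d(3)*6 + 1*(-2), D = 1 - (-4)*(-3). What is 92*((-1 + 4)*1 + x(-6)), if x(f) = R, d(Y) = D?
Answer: -5980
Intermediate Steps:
D = -11 (D = 1 - 1*12 = 1 - 12 = -11)
d(Y) = -11
R = -68 (R = -11*6 + 1*(-2) = -66 - 2 = -68)
x(f) = -68
92*((-1 + 4)*1 + x(-6)) = 92*((-1 + 4)*1 - 68) = 92*(3*1 - 68) = 92*(3 - 68) = 92*(-65) = -5980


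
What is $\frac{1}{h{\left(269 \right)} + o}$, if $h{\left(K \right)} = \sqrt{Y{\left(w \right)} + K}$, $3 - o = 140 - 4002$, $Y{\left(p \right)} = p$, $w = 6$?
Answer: $\frac{773}{2987590} - \frac{\sqrt{11}}{2987590} \approx 0.00025763$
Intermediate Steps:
$o = 3865$ ($o = 3 - \left(140 - 4002\right) = 3 - -3862 = 3 + 3862 = 3865$)
$h{\left(K \right)} = \sqrt{6 + K}$
$\frac{1}{h{\left(269 \right)} + o} = \frac{1}{\sqrt{6 + 269} + 3865} = \frac{1}{\sqrt{275} + 3865} = \frac{1}{5 \sqrt{11} + 3865} = \frac{1}{3865 + 5 \sqrt{11}}$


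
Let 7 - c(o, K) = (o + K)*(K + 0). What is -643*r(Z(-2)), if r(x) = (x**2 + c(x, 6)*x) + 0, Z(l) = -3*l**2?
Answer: 239196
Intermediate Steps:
c(o, K) = 7 - K*(K + o) (c(o, K) = 7 - (o + K)*(K + 0) = 7 - (K + o)*K = 7 - K*(K + o))
r(x) = x**2 + x*(-29 - 6*x) (r(x) = (x**2 + (7 - 1*6**2 - 1*6*x)*x) + 0 = (x**2 + (7 - 1*36 - 6*x)*x) + 0 = (x**2 + (7 - 36 - 6*x)*x) + 0 = (x**2 + (-29 - 6*x)*x) + 0 = (x**2 + x*(-29 - 6*x)) + 0 = x**2 + x*(-29 - 6*x))
-643*r(Z(-2)) = -(-643)*(-3*(-2)**2)*(29 + 5*(-3*(-2)**2)) = -(-643)*(-3*4)*(29 + 5*(-3*4)) = -(-643)*(-12)*(29 + 5*(-12)) = -(-643)*(-12)*(29 - 60) = -(-643)*(-12)*(-31) = -643*(-372) = 239196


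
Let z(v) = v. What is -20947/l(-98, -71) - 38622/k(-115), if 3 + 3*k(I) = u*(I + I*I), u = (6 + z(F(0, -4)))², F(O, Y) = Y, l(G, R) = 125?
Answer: -370960363/2184875 ≈ -169.79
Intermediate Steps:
u = 4 (u = (6 - 4)² = 2² = 4)
k(I) = -1 + 4*I/3 + 4*I²/3 (k(I) = -1 + (4*(I + I*I))/3 = -1 + (4*(I + I²))/3 = -1 + (4*I + 4*I²)/3 = -1 + (4*I/3 + 4*I²/3) = -1 + 4*I/3 + 4*I²/3)
-20947/l(-98, -71) - 38622/k(-115) = -20947/125 - 38622/(-1 + (4/3)*(-115) + (4/3)*(-115)²) = -20947*1/125 - 38622/(-1 - 460/3 + (4/3)*13225) = -20947/125 - 38622/(-1 - 460/3 + 52900/3) = -20947/125 - 38622/17479 = -370960363/2184875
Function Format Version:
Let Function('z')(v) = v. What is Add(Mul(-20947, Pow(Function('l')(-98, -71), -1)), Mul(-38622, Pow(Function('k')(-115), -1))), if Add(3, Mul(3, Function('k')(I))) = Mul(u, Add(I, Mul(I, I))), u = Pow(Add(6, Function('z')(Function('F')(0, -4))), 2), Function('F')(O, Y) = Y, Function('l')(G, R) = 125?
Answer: Rational(-370960363, 2184875) ≈ -169.79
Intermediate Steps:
u = 4 (u = Pow(Add(6, -4), 2) = Pow(2, 2) = 4)
Function('k')(I) = Add(-1, Mul(Rational(4, 3), I), Mul(Rational(4, 3), Pow(I, 2))) (Function('k')(I) = Add(-1, Mul(Rational(1, 3), Mul(4, Add(I, Mul(I, I))))) = Add(-1, Mul(Rational(1, 3), Mul(4, Add(I, Pow(I, 2))))) = Add(-1, Mul(Rational(1, 3), Add(Mul(4, I), Mul(4, Pow(I, 2))))) = Add(-1, Add(Mul(Rational(4, 3), I), Mul(Rational(4, 3), Pow(I, 2)))) = Add(-1, Mul(Rational(4, 3), I), Mul(Rational(4, 3), Pow(I, 2))))
Add(Mul(-20947, Pow(Function('l')(-98, -71), -1)), Mul(-38622, Pow(Function('k')(-115), -1))) = Add(Mul(-20947, Pow(125, -1)), Mul(-38622, Pow(Add(-1, Mul(Rational(4, 3), -115), Mul(Rational(4, 3), Pow(-115, 2))), -1))) = Add(Mul(-20947, Rational(1, 125)), Mul(-38622, Pow(Add(-1, Rational(-460, 3), Mul(Rational(4, 3), 13225)), -1))) = Add(Rational(-20947, 125), Mul(-38622, Pow(Add(-1, Rational(-460, 3), Rational(52900, 3)), -1))) = Add(Rational(-20947, 125), Mul(-38622, Pow(17479, -1))) = Add(Rational(-20947, 125), Mul(-38622, Rational(1, 17479))) = Add(Rational(-20947, 125), Rational(-38622, 17479)) = Rational(-370960363, 2184875)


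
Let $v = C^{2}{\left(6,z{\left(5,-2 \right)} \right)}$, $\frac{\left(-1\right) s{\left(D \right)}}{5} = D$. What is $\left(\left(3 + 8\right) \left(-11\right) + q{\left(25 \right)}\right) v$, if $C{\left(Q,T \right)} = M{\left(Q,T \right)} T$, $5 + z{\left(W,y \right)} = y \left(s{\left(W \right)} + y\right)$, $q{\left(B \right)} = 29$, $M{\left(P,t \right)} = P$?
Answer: $-7952112$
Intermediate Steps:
$s{\left(D \right)} = - 5 D$
$z{\left(W,y \right)} = -5 + y \left(y - 5 W\right)$ ($z{\left(W,y \right)} = -5 + y \left(- 5 W + y\right) = -5 + y \left(y - 5 W\right)$)
$C{\left(Q,T \right)} = Q T$
$v = 86436$ ($v = \left(6 \left(-5 + \left(-2\right)^{2} - 25 \left(-2\right)\right)\right)^{2} = \left(6 \left(-5 + 4 + 50\right)\right)^{2} = \left(6 \cdot 49\right)^{2} = 294^{2} = 86436$)
$\left(\left(3 + 8\right) \left(-11\right) + q{\left(25 \right)}\right) v = \left(\left(3 + 8\right) \left(-11\right) + 29\right) 86436 = \left(11 \left(-11\right) + 29\right) 86436 = \left(-121 + 29\right) 86436 = \left(-92\right) 86436 = -7952112$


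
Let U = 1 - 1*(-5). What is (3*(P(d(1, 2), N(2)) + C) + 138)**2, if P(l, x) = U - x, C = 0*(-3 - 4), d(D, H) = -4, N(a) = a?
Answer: 22500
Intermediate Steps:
U = 6 (U = 1 + 5 = 6)
C = 0 (C = 0*(-7) = 0)
P(l, x) = 6 - x
(3*(P(d(1, 2), N(2)) + C) + 138)**2 = (3*((6 - 1*2) + 0) + 138)**2 = (3*((6 - 2) + 0) + 138)**2 = (3*(4 + 0) + 138)**2 = (3*4 + 138)**2 = (12 + 138)**2 = 150**2 = 22500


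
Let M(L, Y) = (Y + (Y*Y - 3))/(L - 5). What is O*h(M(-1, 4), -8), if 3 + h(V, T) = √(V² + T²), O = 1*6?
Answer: -18 + √2593 ≈ 32.922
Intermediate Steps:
M(L, Y) = (-3 + Y + Y²)/(-5 + L) (M(L, Y) = (Y + (Y² - 3))/(-5 + L) = (Y + (-3 + Y²))/(-5 + L) = (-3 + Y + Y²)/(-5 + L))
O = 6
h(V, T) = -3 + √(T² + V²) (h(V, T) = -3 + √(V² + T²) = -3 + √(T² + V²))
O*h(M(-1, 4), -8) = 6*(-3 + √((-8)² + ((-3 + 4 + 4²)/(-5 - 1))²)) = 6*(-3 + √(64 + ((-3 + 4 + 16)/(-6))²)) = 6*(-3 + √(64 + (-⅙*17)²)) = 6*(-3 + √(64 + (-17/6)²)) = 6*(-3 + √(64 + 289/36)) = 6*(-3 + √(2593/36)) = 6*(-3 + √2593/6) = -18 + √2593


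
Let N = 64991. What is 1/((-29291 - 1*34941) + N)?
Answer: 1/759 ≈ 0.0013175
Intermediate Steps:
1/((-29291 - 1*34941) + N) = 1/((-29291 - 1*34941) + 64991) = 1/((-29291 - 34941) + 64991) = 1/(-64232 + 64991) = 1/759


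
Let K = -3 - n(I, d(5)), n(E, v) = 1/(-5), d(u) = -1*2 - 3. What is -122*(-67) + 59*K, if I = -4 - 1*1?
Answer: 40044/5 ≈ 8008.8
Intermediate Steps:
I = -5 (I = -4 - 1 = -5)
d(u) = -5 (d(u) = -2 - 3 = -5)
n(E, v) = -⅕
K = -14/5 (K = -3 - 1*(-⅕) = -3 + ⅕ = -14/5 ≈ -2.8000)
-122*(-67) + 59*K = -122*(-67) + 59*(-14/5) = 8174 - 826/5 = 40044/5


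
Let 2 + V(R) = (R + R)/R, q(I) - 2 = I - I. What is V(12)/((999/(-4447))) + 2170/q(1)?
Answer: 1085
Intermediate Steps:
q(I) = 2 (q(I) = 2 + (I - I) = 2 + 0 = 2)
V(R) = 0 (V(R) = -2 + (R + R)/R = -2 + (2*R)/R = -2 + 2 = 0)
V(12)/((999/(-4447))) + 2170/q(1) = 0/((999/(-4447))) + 2170/2 = 0/((999*(-1/4447))) + 2170*(½) = 0/(-999/4447) + 1085 = 0*(-4447/999) + 1085 = 0 + 1085 = 1085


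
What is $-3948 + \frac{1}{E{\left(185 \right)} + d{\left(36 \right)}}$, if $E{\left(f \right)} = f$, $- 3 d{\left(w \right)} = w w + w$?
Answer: $- \frac{1022533}{259} \approx -3948.0$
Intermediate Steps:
$d{\left(w \right)} = - \frac{w}{3} - \frac{w^{2}}{3}$ ($d{\left(w \right)} = - \frac{w w + w}{3} = - \frac{w^{2} + w}{3} = - \frac{w + w^{2}}{3} = - \frac{w}{3} - \frac{w^{2}}{3}$)
$-3948 + \frac{1}{E{\left(185 \right)} + d{\left(36 \right)}} = -3948 + \frac{1}{185 - 12 \left(1 + 36\right)} = -3948 + \frac{1}{185 - 12 \cdot 37} = -3948 + \frac{1}{185 - 444} = -3948 + \frac{1}{-259} = -3948 - \frac{1}{259} = - \frac{1022533}{259}$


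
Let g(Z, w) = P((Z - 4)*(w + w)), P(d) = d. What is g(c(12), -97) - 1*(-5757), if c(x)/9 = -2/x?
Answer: 6824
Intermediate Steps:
c(x) = -18/x (c(x) = 9*(-2/x) = -18/x)
g(Z, w) = 2*w*(-4 + Z) (g(Z, w) = (Z - 4)*(w + w) = (-4 + Z)*(2*w) = 2*w*(-4 + Z))
g(c(12), -97) - 1*(-5757) = 2*(-97)*(-4 - 18/12) - 1*(-5757) = 2*(-97)*(-4 - 18*1/12) + 5757 = 2*(-97)*(-4 - 3/2) + 5757 = 2*(-97)*(-11/2) + 5757 = 1067 + 5757 = 6824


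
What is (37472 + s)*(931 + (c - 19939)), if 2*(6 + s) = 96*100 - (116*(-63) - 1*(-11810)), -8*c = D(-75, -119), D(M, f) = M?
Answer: -6081839835/8 ≈ -7.6023e+8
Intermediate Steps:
c = 75/8 (c = -⅛*(-75) = 75/8 ≈ 9.3750)
s = 2543 (s = -6 + (96*100 - (116*(-63) - 1*(-11810)))/2 = -6 + (9600 - (-7308 + 11810))/2 = -6 + (9600 - 1*4502)/2 = -6 + (9600 - 4502)/2 = -6 + (½)*5098 = -6 + 2549 = 2543)
(37472 + s)*(931 + (c - 19939)) = (37472 + 2543)*(931 + (75/8 - 19939)) = 40015*(931 - 159437/8) = 40015*(-151989/8) = -6081839835/8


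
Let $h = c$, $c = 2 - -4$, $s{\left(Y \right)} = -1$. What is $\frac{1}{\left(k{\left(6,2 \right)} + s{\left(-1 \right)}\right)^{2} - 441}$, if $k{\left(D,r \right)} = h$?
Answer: $- \frac{1}{416} \approx -0.0024038$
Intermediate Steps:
$c = 6$ ($c = 2 + 4 = 6$)
$h = 6$
$k{\left(D,r \right)} = 6$
$\frac{1}{\left(k{\left(6,2 \right)} + s{\left(-1 \right)}\right)^{2} - 441} = \frac{1}{\left(6 - 1\right)^{2} - 441} = \frac{1}{5^{2} - 441} = \frac{1}{25 - 441} = \frac{1}{-416} = - \frac{1}{416}$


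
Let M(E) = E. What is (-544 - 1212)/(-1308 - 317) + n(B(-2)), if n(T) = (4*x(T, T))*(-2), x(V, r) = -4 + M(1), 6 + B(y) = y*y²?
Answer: 40756/1625 ≈ 25.081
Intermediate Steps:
B(y) = -6 + y³ (B(y) = -6 + y*y² = -6 + y³)
x(V, r) = -3 (x(V, r) = -4 + 1 = -3)
n(T) = 24 (n(T) = (4*(-3))*(-2) = -12*(-2) = 24)
(-544 - 1212)/(-1308 - 317) + n(B(-2)) = (-544 - 1212)/(-1308 - 317) + 24 = -1756/(-1625) + 24 = -1756*(-1/1625) + 24 = 1756/1625 + 24 = 40756/1625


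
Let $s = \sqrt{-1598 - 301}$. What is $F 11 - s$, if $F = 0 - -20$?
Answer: $220 - 3 i \sqrt{211} \approx 220.0 - 43.578 i$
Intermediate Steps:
$F = 20$ ($F = 0 + 20 = 20$)
$s = 3 i \sqrt{211}$ ($s = \sqrt{-1899} = 3 i \sqrt{211} \approx 43.578 i$)
$F 11 - s = 20 \cdot 11 - 3 i \sqrt{211} = 220 - 3 i \sqrt{211}$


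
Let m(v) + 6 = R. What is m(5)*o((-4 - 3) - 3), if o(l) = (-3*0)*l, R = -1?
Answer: 0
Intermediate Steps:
o(l) = 0 (o(l) = 0*l = 0)
m(v) = -7 (m(v) = -6 - 1 = -7)
m(5)*o((-4 - 3) - 3) = -7*0 = 0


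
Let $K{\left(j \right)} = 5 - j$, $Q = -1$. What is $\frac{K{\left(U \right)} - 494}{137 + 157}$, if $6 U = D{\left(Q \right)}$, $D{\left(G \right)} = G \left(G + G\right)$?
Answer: $- \frac{734}{441} \approx -1.6644$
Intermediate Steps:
$D{\left(G \right)} = 2 G^{2}$ ($D{\left(G \right)} = G 2 G = 2 G^{2}$)
$U = \frac{1}{3}$ ($U = \frac{2 \left(-1\right)^{2}}{6} = \frac{2 \cdot 1}{6} = \frac{1}{6} \cdot 2 = \frac{1}{3} \approx 0.33333$)
$\frac{K{\left(U \right)} - 494}{137 + 157} = \frac{\left(5 - \frac{1}{3}\right) - 494}{137 + 157} = \frac{\left(5 - \frac{1}{3}\right) - 494}{294} = \left(\frac{14}{3} - 494\right) \frac{1}{294} = \left(- \frac{1468}{3}\right) \frac{1}{294} = - \frac{734}{441}$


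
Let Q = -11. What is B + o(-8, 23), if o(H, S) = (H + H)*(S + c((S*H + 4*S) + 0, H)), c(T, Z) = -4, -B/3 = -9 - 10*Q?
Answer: -607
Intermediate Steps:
B = -303 (B = -3*(-9 - 10*(-11)) = -3*(-9 + 110) = -3*101 = -303)
o(H, S) = 2*H*(-4 + S) (o(H, S) = (H + H)*(S - 4) = (2*H)*(-4 + S) = 2*H*(-4 + S))
B + o(-8, 23) = -303 + 2*(-8)*(-4 + 23) = -303 + 2*(-8)*19 = -303 - 304 = -607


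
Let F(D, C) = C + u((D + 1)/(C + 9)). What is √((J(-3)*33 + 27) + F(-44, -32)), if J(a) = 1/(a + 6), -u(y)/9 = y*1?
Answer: I*√5727/23 ≈ 3.2903*I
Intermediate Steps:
u(y) = -9*y
J(a) = 1/(6 + a)
F(D, C) = C - 9*(1 + D)/(9 + C) (F(D, C) = C - 9*(D + 1)/(C + 9) = C - 9*(1 + D)/(9 + C))
√((J(-3)*33 + 27) + F(-44, -32)) = √((33/(6 - 3) + 27) + (-9 - 9*(-44) - 32*(9 - 32))/(9 - 32)) = √((33/3 + 27) + (-9 + 396 - 32*(-23))/(-23)) = √(((⅓)*33 + 27) - (-9 + 396 + 736)/23) = √((11 + 27) - 1/23*1123) = √(38 - 1123/23) = √(-249/23) = I*√5727/23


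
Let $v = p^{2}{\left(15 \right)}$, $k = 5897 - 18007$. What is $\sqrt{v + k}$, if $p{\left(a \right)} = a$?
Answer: $i \sqrt{11885} \approx 109.02 i$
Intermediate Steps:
$k = -12110$
$v = 225$ ($v = 15^{2} = 225$)
$\sqrt{v + k} = \sqrt{225 - 12110} = \sqrt{-11885} = i \sqrt{11885}$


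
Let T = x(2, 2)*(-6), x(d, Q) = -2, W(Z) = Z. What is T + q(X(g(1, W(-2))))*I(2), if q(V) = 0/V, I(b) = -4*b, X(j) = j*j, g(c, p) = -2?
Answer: 12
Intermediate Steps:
X(j) = j²
q(V) = 0
T = 12 (T = -2*(-6) = 12)
T + q(X(g(1, W(-2))))*I(2) = 12 + 0*(-4*2) = 12 + 0*(-8) = 12 + 0 = 12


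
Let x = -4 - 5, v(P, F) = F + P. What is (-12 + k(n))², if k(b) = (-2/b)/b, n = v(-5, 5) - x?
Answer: 948676/6561 ≈ 144.59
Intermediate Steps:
x = -9
n = 9 (n = (5 - 5) - 1*(-9) = 0 + 9 = 9)
k(b) = -2/b²
(-12 + k(n))² = (-12 - 2/9²)² = (-12 - 2*1/81)² = (-12 - 2/81)² = (-974/81)² = 948676/6561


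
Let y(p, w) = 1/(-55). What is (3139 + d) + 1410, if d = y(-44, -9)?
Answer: 250194/55 ≈ 4549.0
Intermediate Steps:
y(p, w) = -1/55
d = -1/55 ≈ -0.018182
(3139 + d) + 1410 = (3139 - 1/55) + 1410 = 172644/55 + 1410 = 250194/55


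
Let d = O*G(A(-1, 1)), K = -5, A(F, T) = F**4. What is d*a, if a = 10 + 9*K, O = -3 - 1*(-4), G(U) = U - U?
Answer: 0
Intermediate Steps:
G(U) = 0
O = 1 (O = -3 + 4 = 1)
a = -35 (a = 10 + 9*(-5) = 10 - 45 = -35)
d = 0 (d = 1*0 = 0)
d*a = 0*(-35) = 0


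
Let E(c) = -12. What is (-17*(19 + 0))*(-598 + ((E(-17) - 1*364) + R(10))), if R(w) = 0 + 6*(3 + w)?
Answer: 289408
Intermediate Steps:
R(w) = 18 + 6*w (R(w) = 0 + (18 + 6*w) = 18 + 6*w)
(-17*(19 + 0))*(-598 + ((E(-17) - 1*364) + R(10))) = (-17*(19 + 0))*(-598 + ((-12 - 1*364) + (18 + 6*10))) = (-17*19)*(-598 + ((-12 - 364) + (18 + 60))) = -323*(-598 + (-376 + 78)) = -323*(-598 - 298) = -323*(-896) = 289408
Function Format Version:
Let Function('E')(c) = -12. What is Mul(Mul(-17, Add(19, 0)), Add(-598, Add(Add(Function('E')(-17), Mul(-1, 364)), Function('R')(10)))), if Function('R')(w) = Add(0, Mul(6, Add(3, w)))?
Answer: 289408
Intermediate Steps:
Function('R')(w) = Add(18, Mul(6, w)) (Function('R')(w) = Add(0, Add(18, Mul(6, w))) = Add(18, Mul(6, w)))
Mul(Mul(-17, Add(19, 0)), Add(-598, Add(Add(Function('E')(-17), Mul(-1, 364)), Function('R')(10)))) = Mul(Mul(-17, Add(19, 0)), Add(-598, Add(Add(-12, Mul(-1, 364)), Add(18, Mul(6, 10))))) = Mul(Mul(-17, 19), Add(-598, Add(Add(-12, -364), Add(18, 60)))) = Mul(-323, Add(-598, Add(-376, 78))) = Mul(-323, Add(-598, -298)) = Mul(-323, -896) = 289408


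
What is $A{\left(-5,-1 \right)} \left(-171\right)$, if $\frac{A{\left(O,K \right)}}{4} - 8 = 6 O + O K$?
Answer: $11628$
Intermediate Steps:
$A{\left(O,K \right)} = 32 + 24 O + 4 K O$ ($A{\left(O,K \right)} = 32 + 4 \left(6 O + O K\right) = 32 + 4 \left(6 O + K O\right) = 32 + \left(24 O + 4 K O\right) = 32 + 24 O + 4 K O$)
$A{\left(-5,-1 \right)} \left(-171\right) = \left(32 + 24 \left(-5\right) + 4 \left(-1\right) \left(-5\right)\right) \left(-171\right) = \left(32 - 120 + 20\right) \left(-171\right) = \left(-68\right) \left(-171\right) = 11628$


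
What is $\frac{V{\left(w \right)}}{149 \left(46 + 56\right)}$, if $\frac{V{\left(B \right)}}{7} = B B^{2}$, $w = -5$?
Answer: $- \frac{875}{15198} \approx -0.057573$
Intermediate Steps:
$V{\left(B \right)} = 7 B^{3}$ ($V{\left(B \right)} = 7 B B^{2} = 7 B^{3}$)
$\frac{V{\left(w \right)}}{149 \left(46 + 56\right)} = \frac{7 \left(-5\right)^{3}}{149 \left(46 + 56\right)} = \frac{7 \left(-125\right)}{149 \cdot 102} = - \frac{875}{15198}$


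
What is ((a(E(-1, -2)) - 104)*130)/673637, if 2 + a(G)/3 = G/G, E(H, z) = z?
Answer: -13910/673637 ≈ -0.020649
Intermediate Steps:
a(G) = -3 (a(G) = -6 + 3*(G/G) = -6 + 3*1 = -6 + 3 = -3)
((a(E(-1, -2)) - 104)*130)/673637 = ((-3 - 104)*130)/673637 = -107*130*(1/673637) = -13910*1/673637 = -13910/673637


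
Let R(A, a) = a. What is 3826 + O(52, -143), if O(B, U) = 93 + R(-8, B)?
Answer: 3971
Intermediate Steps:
O(B, U) = 93 + B
3826 + O(52, -143) = 3826 + (93 + 52) = 3826 + 145 = 3971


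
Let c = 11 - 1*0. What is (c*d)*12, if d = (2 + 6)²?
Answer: 8448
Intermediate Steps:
c = 11 (c = 11 + 0 = 11)
d = 64 (d = 8² = 64)
(c*d)*12 = (11*64)*12 = 704*12 = 8448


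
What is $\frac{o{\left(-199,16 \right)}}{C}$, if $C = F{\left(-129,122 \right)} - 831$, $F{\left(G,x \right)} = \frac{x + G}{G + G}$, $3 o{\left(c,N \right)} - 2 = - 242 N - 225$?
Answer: $\frac{352170}{214391} \approx 1.6427$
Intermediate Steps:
$o{\left(c,N \right)} = - \frac{223}{3} - \frac{242 N}{3}$ ($o{\left(c,N \right)} = \frac{2}{3} + \frac{- 242 N - 225}{3} = \frac{2}{3} + \frac{-225 - 242 N}{3} = \frac{2}{3} - \left(75 + \frac{242 N}{3}\right) = - \frac{223}{3} - \frac{242 N}{3}$)
$F{\left(G,x \right)} = \frac{G + x}{2 G}$
$C = - \frac{214391}{258}$ ($C = \frac{-129 + 122}{2 \left(-129\right)} - 831 = \frac{1}{2} \left(- \frac{1}{129}\right) \left(-7\right) - 831 = \frac{7}{258} - 831 = - \frac{214391}{258} \approx -830.97$)
$\frac{o{\left(-199,16 \right)}}{C} = \frac{- \frac{223}{3} - \frac{3872}{3}}{- \frac{214391}{258}} = \left(- \frac{223}{3} - \frac{3872}{3}\right) \left(- \frac{258}{214391}\right) = \left(-1365\right) \left(- \frac{258}{214391}\right) = \frac{352170}{214391}$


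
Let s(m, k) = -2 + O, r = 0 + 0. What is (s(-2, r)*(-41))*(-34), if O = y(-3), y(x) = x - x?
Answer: -2788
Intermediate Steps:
y(x) = 0
O = 0
r = 0
s(m, k) = -2 (s(m, k) = -2 + 0 = -2)
(s(-2, r)*(-41))*(-34) = -2*(-41)*(-34) = 82*(-34) = -2788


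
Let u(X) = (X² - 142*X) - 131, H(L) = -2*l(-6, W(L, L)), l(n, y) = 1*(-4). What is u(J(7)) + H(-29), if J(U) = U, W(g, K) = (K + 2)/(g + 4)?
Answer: -1068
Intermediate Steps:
W(g, K) = (2 + K)/(4 + g)
l(n, y) = -4
H(L) = 8 (H(L) = -2*(-4) = 8)
u(X) = -131 + X² - 142*X
u(J(7)) + H(-29) = (-131 + 7² - 142*7) + 8 = (-131 + 49 - 994) + 8 = -1076 + 8 = -1068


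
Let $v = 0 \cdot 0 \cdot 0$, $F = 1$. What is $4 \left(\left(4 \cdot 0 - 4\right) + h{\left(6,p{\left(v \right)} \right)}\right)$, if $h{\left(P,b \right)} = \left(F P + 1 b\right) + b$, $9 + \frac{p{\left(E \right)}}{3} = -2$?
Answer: $-256$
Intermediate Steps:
$v = 0$ ($v = 0 \cdot 0 = 0$)
$p{\left(E \right)} = -33$ ($p{\left(E \right)} = -27 + 3 \left(-2\right) = -27 - 6 = -33$)
$h{\left(P,b \right)} = P + 2 b$ ($h{\left(P,b \right)} = \left(1 P + 1 b\right) + b = \left(P + b\right) + b = P + 2 b$)
$4 \left(\left(4 \cdot 0 - 4\right) + h{\left(6,p{\left(v \right)} \right)}\right) = 4 \left(\left(4 \cdot 0 - 4\right) + \left(6 + 2 \left(-33\right)\right)\right) = 4 \left(\left(0 - 4\right) + \left(6 - 66\right)\right) = 4 \left(-4 - 60\right) = 4 \left(-64\right) = -256$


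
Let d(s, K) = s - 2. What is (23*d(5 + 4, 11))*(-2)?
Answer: -322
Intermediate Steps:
d(s, K) = -2 + s
(23*d(5 + 4, 11))*(-2) = (23*(-2 + (5 + 4)))*(-2) = (23*(-2 + 9))*(-2) = (23*7)*(-2) = 161*(-2) = -322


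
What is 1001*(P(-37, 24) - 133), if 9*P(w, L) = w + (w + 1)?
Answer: -1271270/9 ≈ -1.4125e+5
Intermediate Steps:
P(w, L) = ⅑ + 2*w/9 (P(w, L) = (w + (w + 1))/9 = (w + (1 + w))/9 = (1 + 2*w)/9 = ⅑ + 2*w/9)
1001*(P(-37, 24) - 133) = 1001*((⅑ + (2/9)*(-37)) - 133) = 1001*((⅑ - 74/9) - 133) = 1001*(-73/9 - 133) = 1001*(-1270/9) = -1271270/9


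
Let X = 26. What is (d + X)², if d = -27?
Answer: 1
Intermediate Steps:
(d + X)² = (-27 + 26)² = (-1)² = 1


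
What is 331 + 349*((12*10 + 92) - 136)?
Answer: 26855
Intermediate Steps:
331 + 349*((12*10 + 92) - 136) = 331 + 349*((120 + 92) - 136) = 331 + 349*(212 - 136) = 331 + 349*76 = 331 + 26524 = 26855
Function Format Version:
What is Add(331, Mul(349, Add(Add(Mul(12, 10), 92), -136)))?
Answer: 26855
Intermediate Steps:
Add(331, Mul(349, Add(Add(Mul(12, 10), 92), -136))) = Add(331, Mul(349, Add(Add(120, 92), -136))) = Add(331, Mul(349, Add(212, -136))) = Add(331, Mul(349, 76)) = Add(331, 26524) = 26855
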